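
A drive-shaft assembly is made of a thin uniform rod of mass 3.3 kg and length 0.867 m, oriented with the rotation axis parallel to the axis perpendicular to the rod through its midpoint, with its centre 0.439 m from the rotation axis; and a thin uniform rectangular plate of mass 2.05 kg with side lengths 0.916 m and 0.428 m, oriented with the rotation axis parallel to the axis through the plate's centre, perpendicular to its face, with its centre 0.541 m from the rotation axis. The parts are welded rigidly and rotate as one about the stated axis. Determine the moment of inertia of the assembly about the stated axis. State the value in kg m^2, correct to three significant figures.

1.62

Thin rod: I_cm = (1/12)ML² = (1/12)(3.3)(0.867)² = 0.20671 kg m^2; centre at d = 0.439 m, so the parallel axis theorem gives I = 0.20671 + (3.3)(0.439)² = 0.84269 kg m^2.
Rectangular plate: I_cm = (1/12)M(a²+b²) = (1/12)(2.05)[(0.916)² + (0.428)²] = 0.17463 kg m^2; centre at d = 0.541 m, so the parallel axis theorem gives I = 0.17463 + (2.05)(0.541)² = 0.77463 kg m^2.
Total I = 0.84269 + 0.77463 = 1.6173 kg m^2.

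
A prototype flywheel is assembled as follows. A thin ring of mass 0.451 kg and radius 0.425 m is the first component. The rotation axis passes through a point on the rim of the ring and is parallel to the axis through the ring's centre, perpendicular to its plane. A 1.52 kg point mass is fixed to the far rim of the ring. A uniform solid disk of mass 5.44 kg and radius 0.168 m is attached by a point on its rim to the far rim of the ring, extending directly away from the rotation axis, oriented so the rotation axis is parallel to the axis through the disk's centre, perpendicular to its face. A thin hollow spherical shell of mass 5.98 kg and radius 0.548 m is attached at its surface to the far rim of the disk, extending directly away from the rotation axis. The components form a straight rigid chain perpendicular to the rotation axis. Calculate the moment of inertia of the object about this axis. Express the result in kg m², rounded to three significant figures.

Thin ring: I_cm = MR² = (0.451)(0.425)² = 0.081462 kg m²; centre at d = 0.425 m, so the parallel axis theorem gives I = 0.081462 + (0.451)(0.425)² = 0.16292 kg m².
Point mass: I_cm = 0; centre at d = 0.425 + 0.425 = 0.85 m, so the parallel axis theorem gives I = 0 + (1.52)(0.85)² = 1.0982 kg m².
Solid disk: I_cm = (1/2)MR² = (1/2)(5.44)(0.168)² = 0.076769 kg m²; centre at d = 0.425 + 0.425 + 0.168 = 1.018 m, so the parallel axis theorem gives I = 0.076769 + (5.44)(1.018)² = 5.7144 kg m².
Spherical shell: I_cm = (2/3)MR² = (2/3)(5.98)(0.548)² = 1.1972 kg m²; centre at d = 0.425 + 0.425 + 0.168 + 0.168 + 0.548 = 1.734 m, so the parallel axis theorem gives I = 1.1972 + (5.98)(1.734)² = 19.178 kg m².
Total I = 0.16292 + 1.0982 + 5.7144 + 19.178 = 26.153 kg m².

26.2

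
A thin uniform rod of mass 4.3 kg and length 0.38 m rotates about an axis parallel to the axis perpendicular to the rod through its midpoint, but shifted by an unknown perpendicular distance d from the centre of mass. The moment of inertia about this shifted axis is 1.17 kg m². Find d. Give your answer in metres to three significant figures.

0.510

About the centre-of-mass axis, I_cm = (1/12)ML² = (1/12)(4.3)(0.38)² = 0.051743 kg m².
Parallel axis theorem: I = I_cm + Md², so Md² = 1.17 − 0.051743 = 1.1183 kg m².
d = √(1.1183 / 4.3) = 0.50996 m.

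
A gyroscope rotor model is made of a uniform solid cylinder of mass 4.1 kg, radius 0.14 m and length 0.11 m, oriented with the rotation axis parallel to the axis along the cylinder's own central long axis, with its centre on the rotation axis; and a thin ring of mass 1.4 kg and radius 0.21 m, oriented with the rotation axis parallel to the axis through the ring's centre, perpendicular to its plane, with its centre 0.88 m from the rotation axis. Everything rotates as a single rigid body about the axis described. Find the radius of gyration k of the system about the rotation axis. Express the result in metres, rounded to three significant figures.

Solid cylinder: I_cm = (1/2)MR² = (1/2)(4.1)(0.14)² = 0.04018 kg·m²; axis through the centre, so I = 0.04018 kg·m².
Thin ring: I_cm = MR² = (1.4)(0.21)² = 0.06174 kg·m²; centre at d = 0.88 m, so the parallel axis theorem gives I = 0.06174 + (1.4)(0.88)² = 1.1459 kg·m².
Total I = 1.1861 kg·m²; total mass M = 5.5 kg.
k = √(I/M) = √(1.1861/5.5) = 0.46438 m.

0.464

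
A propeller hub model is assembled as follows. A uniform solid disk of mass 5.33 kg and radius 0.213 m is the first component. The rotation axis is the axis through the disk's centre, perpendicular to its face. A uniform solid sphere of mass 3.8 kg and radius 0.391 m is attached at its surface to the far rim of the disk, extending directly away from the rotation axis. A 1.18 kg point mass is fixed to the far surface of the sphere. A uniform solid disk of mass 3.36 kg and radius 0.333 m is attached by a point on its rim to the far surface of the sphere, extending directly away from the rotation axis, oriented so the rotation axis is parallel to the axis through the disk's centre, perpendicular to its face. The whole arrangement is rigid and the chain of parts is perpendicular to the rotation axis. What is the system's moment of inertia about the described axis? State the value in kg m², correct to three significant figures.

Solid disk: I_cm = (1/2)MR² = (1/2)(5.33)(0.213)² = 0.12091 kg m²; axis through the centre, so I = 0.12091 kg m².
Solid sphere: I_cm = (2/5)MR² = (2/5)(3.8)(0.391)² = 0.23238 kg m²; centre at d = 0.213 + 0.391 = 0.604 m, so the parallel axis theorem gives I = 0.23238 + (3.8)(0.604)² = 1.6187 kg m².
Point mass: I_cm = 0; centre at d = 0.213 + 0.391 + 0.391 = 0.995 m, so the parallel axis theorem gives I = 0 + (1.18)(0.995)² = 1.1682 kg m².
Solid disk: I_cm = (1/2)MR² = (1/2)(3.36)(0.333)² = 0.18629 kg m²; centre at d = 0.213 + 0.391 + 0.391 + 0.333 = 1.328 m, so the parallel axis theorem gives I = 0.18629 + (3.36)(1.328)² = 6.1119 kg m².
Total I = 0.12091 + 1.6187 + 1.1682 + 6.1119 = 9.0198 kg m².

9.02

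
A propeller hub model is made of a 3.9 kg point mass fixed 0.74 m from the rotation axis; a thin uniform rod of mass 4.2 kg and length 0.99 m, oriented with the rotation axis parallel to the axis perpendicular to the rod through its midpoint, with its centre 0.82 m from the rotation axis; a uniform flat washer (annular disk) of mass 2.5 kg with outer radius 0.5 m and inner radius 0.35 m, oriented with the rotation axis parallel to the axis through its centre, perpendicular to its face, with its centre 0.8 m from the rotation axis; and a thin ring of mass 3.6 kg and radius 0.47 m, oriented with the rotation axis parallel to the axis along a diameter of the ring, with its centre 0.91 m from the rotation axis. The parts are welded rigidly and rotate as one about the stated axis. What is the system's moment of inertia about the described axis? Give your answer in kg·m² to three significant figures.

Point mass: I_cm = 0; centre at d = 0.74 m, so I = I_cm + Md² gives I = 0 + (3.9)(0.74)² = 2.1356 kg·m².
Thin rod: I_cm = (1/12)ML² = (1/12)(4.2)(0.99)² = 0.34303 kg·m²; centre at d = 0.82 m, so I = I_cm + Md² gives I = 0.34303 + (4.2)(0.82)² = 3.1671 kg·m².
Annular disk: I_cm = (1/2)M(R²+r²) = (1/2)(2.5)[(0.5)² + (0.35)²] = 0.46563 kg·m²; centre at d = 0.8 m, so I = I_cm + Md² gives I = 0.46563 + (2.5)(0.8)² = 2.0656 kg·m².
Thin ring: I_cm = (1/2)MR² = (1/2)(3.6)(0.47)² = 0.39762 kg·m²; centre at d = 0.91 m, so I = I_cm + Md² gives I = 0.39762 + (3.6)(0.91)² = 3.3788 kg·m².
Total I = 2.1356 + 3.1671 + 2.0656 + 3.3788 = 10.747 kg·m².

10.7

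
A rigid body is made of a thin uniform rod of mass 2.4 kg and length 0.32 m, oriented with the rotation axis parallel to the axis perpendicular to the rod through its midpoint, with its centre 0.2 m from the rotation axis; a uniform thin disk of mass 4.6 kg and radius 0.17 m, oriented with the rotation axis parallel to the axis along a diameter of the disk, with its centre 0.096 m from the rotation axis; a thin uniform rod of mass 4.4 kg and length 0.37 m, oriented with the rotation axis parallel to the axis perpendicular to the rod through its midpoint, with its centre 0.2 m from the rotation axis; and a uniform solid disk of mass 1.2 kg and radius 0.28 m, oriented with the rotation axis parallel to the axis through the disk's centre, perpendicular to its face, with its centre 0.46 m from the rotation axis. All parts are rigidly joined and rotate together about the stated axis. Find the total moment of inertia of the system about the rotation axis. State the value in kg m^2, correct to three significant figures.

Thin rod: I_cm = (1/12)ML² = (1/12)(2.4)(0.32)² = 0.02048 kg m^2; centre at d = 0.2 m, so I = I_cm + Md² gives I = 0.02048 + (2.4)(0.2)² = 0.11648 kg m^2.
Thin disk: I_cm = (1/4)MR² = (1/4)(4.6)(0.17)² = 0.033235 kg m^2; centre at d = 0.096 m, so I = I_cm + Md² gives I = 0.033235 + (4.6)(0.096)² = 0.075629 kg m^2.
Thin rod: I_cm = (1/12)ML² = (1/12)(4.4)(0.37)² = 0.050197 kg m^2; centre at d = 0.2 m, so I = I_cm + Md² gives I = 0.050197 + (4.4)(0.2)² = 0.2262 kg m^2.
Solid disk: I_cm = (1/2)MR² = (1/2)(1.2)(0.28)² = 0.04704 kg m^2; centre at d = 0.46 m, so I = I_cm + Md² gives I = 0.04704 + (1.2)(0.46)² = 0.30096 kg m^2.
Total I = 0.11648 + 0.075629 + 0.2262 + 0.30096 = 0.71927 kg m^2.

0.719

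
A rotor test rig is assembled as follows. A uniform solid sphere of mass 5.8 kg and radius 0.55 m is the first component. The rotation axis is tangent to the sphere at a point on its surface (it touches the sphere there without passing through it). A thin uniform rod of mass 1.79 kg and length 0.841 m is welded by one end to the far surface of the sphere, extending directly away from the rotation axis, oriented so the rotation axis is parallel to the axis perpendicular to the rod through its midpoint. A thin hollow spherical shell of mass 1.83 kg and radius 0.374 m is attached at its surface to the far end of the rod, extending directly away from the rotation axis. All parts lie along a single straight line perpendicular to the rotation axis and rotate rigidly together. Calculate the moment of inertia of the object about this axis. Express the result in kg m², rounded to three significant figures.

Solid sphere: I_cm = (2/5)MR² = (2/5)(5.8)(0.55)² = 0.7018 kg m²; centre at d = 0.55 m, so I = I_cm + Md² gives I = 0.7018 + (5.8)(0.55)² = 2.4563 kg m².
Thin rod: I_cm = (1/12)ML² = (1/12)(1.79)(0.841)² = 0.1055 kg m²; centre at d = 0.55 + 0.55 + 0.4205 = 1.5205 m, so I = I_cm + Md² gives I = 0.1055 + (1.79)(1.5205)² = 4.2438 kg m².
Spherical shell: I_cm = (2/3)MR² = (2/3)(1.83)(0.374)² = 0.17065 kg m²; centre at d = 0.55 + 0.55 + 0.4205 + 0.4205 + 0.374 = 2.315 m, so I = I_cm + Md² gives I = 0.17065 + (1.83)(2.315)² = 9.978 kg m².
Total I = 2.4563 + 4.2438 + 9.978 = 16.678 kg m².

16.7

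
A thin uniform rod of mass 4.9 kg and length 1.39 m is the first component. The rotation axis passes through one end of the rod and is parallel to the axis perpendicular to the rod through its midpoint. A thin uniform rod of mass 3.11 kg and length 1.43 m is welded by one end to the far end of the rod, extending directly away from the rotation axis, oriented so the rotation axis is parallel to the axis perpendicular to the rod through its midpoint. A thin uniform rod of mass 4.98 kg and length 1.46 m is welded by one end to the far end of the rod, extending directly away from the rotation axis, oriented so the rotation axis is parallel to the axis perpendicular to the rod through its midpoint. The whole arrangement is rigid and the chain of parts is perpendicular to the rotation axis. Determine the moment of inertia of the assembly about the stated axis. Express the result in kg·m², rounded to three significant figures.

Thin rod: I_cm = (1/12)ML² = (1/12)(4.9)(1.39)² = 0.78894 kg·m²; centre at d = 0.695 m, so the parallel axis theorem gives I = 0.78894 + (4.9)(0.695)² = 3.1558 kg·m².
Thin rod: I_cm = (1/12)ML² = (1/12)(3.11)(1.43)² = 0.52997 kg·m²; centre at d = 0.695 + 0.695 + 0.715 = 2.105 m, so the parallel axis theorem gives I = 0.52997 + (3.11)(2.105)² = 14.31 kg·m².
Thin rod: I_cm = (1/12)ML² = (1/12)(4.98)(1.46)² = 0.88461 kg·m²; centre at d = 0.695 + 0.695 + 0.715 + 0.715 + 0.73 = 3.55 m, so the parallel axis theorem gives I = 0.88461 + (4.98)(3.55)² = 63.645 kg·m².
Total I = 3.1558 + 14.31 + 63.645 = 81.111 kg·m².

81.1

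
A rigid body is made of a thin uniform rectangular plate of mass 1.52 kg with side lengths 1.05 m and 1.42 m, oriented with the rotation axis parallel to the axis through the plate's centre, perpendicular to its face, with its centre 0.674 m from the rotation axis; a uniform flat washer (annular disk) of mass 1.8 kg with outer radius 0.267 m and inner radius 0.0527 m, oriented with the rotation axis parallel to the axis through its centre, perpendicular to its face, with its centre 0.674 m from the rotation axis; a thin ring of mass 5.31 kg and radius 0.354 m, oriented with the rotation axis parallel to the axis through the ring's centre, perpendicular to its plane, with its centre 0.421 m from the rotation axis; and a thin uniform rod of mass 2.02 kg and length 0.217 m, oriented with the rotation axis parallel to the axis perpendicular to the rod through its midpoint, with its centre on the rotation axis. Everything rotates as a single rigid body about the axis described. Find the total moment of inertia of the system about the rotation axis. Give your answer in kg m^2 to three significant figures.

Rectangular plate: I_cm = (1/12)M(a²+b²) = (1/12)(1.52)[(1.05)² + (1.42)²] = 0.39506 kg m^2; centre at d = 0.674 m, so the parallel axis theorem gives I = 0.39506 + (1.52)(0.674)² = 1.0856 kg m^2.
Annular disk: I_cm = (1/2)M(R²+r²) = (1/2)(1.8)[(0.267)² + (0.0527)²] = 0.06666 kg m^2; centre at d = 0.674 m, so the parallel axis theorem gives I = 0.06666 + (1.8)(0.674)² = 0.88436 kg m^2.
Thin ring: I_cm = MR² = (5.31)(0.354)² = 0.66543 kg m^2; centre at d = 0.421 m, so the parallel axis theorem gives I = 0.66543 + (5.31)(0.421)² = 1.6066 kg m^2.
Thin rod: I_cm = (1/12)ML² = (1/12)(2.02)(0.217)² = 0.0079266 kg m^2; axis through the centre, so I = 0.0079266 kg m^2.
Total I = 1.0856 + 0.88436 + 1.6066 + 0.0079266 = 3.5844 kg m^2.

3.58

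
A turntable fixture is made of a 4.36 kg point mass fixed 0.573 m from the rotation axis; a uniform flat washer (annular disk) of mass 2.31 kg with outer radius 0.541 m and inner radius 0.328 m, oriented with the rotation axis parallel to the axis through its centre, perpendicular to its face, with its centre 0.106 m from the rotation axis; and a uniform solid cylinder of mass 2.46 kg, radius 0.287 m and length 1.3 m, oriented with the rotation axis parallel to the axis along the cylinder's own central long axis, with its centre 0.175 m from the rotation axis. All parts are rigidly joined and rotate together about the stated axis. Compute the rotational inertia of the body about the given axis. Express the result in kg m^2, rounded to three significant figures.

2.10

Point mass: I_cm = 0; centre at d = 0.573 m, so I = I_cm + Md² gives I = 0 + (4.36)(0.573)² = 1.4315 kg m^2.
Annular disk: I_cm = (1/2)M(R²+r²) = (1/2)(2.31)[(0.541)² + (0.328)²] = 0.46231 kg m^2; centre at d = 0.106 m, so I = I_cm + Md² gives I = 0.46231 + (2.31)(0.106)² = 0.48826 kg m^2.
Solid cylinder: I_cm = (1/2)MR² = (1/2)(2.46)(0.287)² = 0.10131 kg m^2; centre at d = 0.175 m, so I = I_cm + Md² gives I = 0.10131 + (2.46)(0.175)² = 0.17665 kg m^2.
Total I = 1.4315 + 0.48826 + 0.17665 = 2.0964 kg m^2.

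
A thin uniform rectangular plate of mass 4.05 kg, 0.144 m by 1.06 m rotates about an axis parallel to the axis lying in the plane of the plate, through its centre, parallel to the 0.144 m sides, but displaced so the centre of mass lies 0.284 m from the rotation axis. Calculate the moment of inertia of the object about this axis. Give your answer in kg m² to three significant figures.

0.706

I_cm = (1/12)Mb² = (1/12)(4.05)(1.06)² = 0.37922 kg m²; centre at d = 0.284 m, so the parallel axis theorem gives I = 0.37922 + (4.05)(0.284)² = 0.70587 kg m².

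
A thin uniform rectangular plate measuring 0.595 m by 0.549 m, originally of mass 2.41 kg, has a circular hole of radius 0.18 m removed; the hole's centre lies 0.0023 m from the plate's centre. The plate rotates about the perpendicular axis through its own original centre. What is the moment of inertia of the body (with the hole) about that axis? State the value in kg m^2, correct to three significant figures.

Unpierced body about its centre: I₀ = (1/12)M(a²+b²) = (1/12)(2.41)[(0.595)² + (0.549)²] = 0.13163 kg m^2.
The removed disk has mass m = M·πr²/(ab) = (2.41)·π(0.18)²/(0.595·0.549) = 0.75097 kg (same uniform areal density).
Its moment of inertia about the rotation axis (parallel-axis theorem): I_hole = (1/2)mr² + md² = (1/2)(0.75097)(0.18)² + (0.75097)(0.0023)² = 0.01217 kg m^2.
Treating the hole as negative mass, I = I₀ − I_hole = 0.13163 − 0.01217 = 0.11946 kg m^2.

0.119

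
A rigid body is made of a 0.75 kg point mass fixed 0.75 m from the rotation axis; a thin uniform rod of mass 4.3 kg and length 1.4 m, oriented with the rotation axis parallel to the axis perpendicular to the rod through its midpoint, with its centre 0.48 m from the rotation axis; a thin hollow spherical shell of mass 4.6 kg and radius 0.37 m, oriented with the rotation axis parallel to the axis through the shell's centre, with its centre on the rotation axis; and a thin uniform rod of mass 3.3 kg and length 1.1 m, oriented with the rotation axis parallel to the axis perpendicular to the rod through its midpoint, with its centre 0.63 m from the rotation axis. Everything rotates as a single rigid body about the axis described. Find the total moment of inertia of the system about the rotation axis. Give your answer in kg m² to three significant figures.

4.18

Point mass: I_cm = 0; centre at d = 0.75 m, so the parallel axis theorem gives I = 0 + (0.75)(0.75)² = 0.42188 kg m².
Thin rod: I_cm = (1/12)ML² = (1/12)(4.3)(1.4)² = 0.70233 kg m²; centre at d = 0.48 m, so the parallel axis theorem gives I = 0.70233 + (4.3)(0.48)² = 1.6931 kg m².
Spherical shell: I_cm = (2/3)MR² = (2/3)(4.6)(0.37)² = 0.41983 kg m²; axis through the centre, so I = 0.41983 kg m².
Thin rod: I_cm = (1/12)ML² = (1/12)(3.3)(1.1)² = 0.33275 kg m²; centre at d = 0.63 m, so the parallel axis theorem gives I = 0.33275 + (3.3)(0.63)² = 1.6425 kg m².
Total I = 0.42188 + 1.6931 + 0.41983 + 1.6425 = 4.1773 kg m².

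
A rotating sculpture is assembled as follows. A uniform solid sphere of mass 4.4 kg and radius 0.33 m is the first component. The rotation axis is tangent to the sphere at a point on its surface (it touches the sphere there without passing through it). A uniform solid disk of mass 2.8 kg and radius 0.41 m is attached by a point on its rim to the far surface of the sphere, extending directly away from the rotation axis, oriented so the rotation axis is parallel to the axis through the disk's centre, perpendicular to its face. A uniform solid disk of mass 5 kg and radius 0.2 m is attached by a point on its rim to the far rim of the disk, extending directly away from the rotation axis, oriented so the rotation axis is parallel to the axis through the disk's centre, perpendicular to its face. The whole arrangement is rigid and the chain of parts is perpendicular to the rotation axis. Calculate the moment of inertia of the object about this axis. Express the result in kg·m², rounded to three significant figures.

18.3

Solid sphere: I_cm = (2/5)MR² = (2/5)(4.4)(0.33)² = 0.19166 kg·m²; centre at d = 0.33 m, so I = I_cm + Md² gives I = 0.19166 + (4.4)(0.33)² = 0.67082 kg·m².
Solid disk: I_cm = (1/2)MR² = (1/2)(2.8)(0.41)² = 0.23534 kg·m²; centre at d = 0.33 + 0.33 + 0.41 = 1.07 m, so I = I_cm + Md² gives I = 0.23534 + (2.8)(1.07)² = 3.4411 kg·m².
Solid disk: I_cm = (1/2)MR² = (1/2)(5)(0.2)² = 0.1 kg·m²; centre at d = 0.33 + 0.33 + 0.41 + 0.41 + 0.2 = 1.68 m, so I = I_cm + Md² gives I = 0.1 + (5)(1.68)² = 14.212 kg·m².
Total I = 0.67082 + 3.4411 + 14.212 = 18.324 kg·m².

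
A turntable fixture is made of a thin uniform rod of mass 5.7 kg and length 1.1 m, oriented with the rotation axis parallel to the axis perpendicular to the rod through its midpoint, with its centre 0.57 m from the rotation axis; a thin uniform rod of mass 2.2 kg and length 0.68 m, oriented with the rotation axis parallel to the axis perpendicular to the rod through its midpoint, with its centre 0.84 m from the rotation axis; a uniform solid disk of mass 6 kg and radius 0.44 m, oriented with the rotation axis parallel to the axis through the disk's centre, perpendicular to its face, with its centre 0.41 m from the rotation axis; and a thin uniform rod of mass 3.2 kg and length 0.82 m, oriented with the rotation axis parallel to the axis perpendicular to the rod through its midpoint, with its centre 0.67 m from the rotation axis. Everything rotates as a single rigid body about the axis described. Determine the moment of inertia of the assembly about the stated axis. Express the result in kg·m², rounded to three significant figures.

Thin rod: I_cm = (1/12)ML² = (1/12)(5.7)(1.1)² = 0.57475 kg·m²; centre at d = 0.57 m, so I = I_cm + Md² gives I = 0.57475 + (5.7)(0.57)² = 2.4267 kg·m².
Thin rod: I_cm = (1/12)ML² = (1/12)(2.2)(0.68)² = 0.084773 kg·m²; centre at d = 0.84 m, so I = I_cm + Md² gives I = 0.084773 + (2.2)(0.84)² = 1.6371 kg·m².
Solid disk: I_cm = (1/2)MR² = (1/2)(6)(0.44)² = 0.5808 kg·m²; centre at d = 0.41 m, so I = I_cm + Md² gives I = 0.5808 + (6)(0.41)² = 1.5894 kg·m².
Thin rod: I_cm = (1/12)ML² = (1/12)(3.2)(0.82)² = 0.17931 kg·m²; centre at d = 0.67 m, so I = I_cm + Md² gives I = 0.17931 + (3.2)(0.67)² = 1.6158 kg·m².
Total I = 2.4267 + 1.6371 + 1.5894 + 1.6158 = 7.269 kg·m².

7.27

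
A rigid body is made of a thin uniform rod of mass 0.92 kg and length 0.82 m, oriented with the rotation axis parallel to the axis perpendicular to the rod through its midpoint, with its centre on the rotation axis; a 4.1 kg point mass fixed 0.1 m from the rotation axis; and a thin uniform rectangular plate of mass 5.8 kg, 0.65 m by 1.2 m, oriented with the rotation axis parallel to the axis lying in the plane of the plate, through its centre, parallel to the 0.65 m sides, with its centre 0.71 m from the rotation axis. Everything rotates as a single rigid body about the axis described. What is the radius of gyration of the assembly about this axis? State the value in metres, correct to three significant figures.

Thin rod: I_cm = (1/12)ML² = (1/12)(0.92)(0.82)² = 0.051551 kg m²; axis through the centre, so I = 0.051551 kg m².
Point mass: I_cm = 0; centre at d = 0.1 m, so the parallel axis theorem gives I = 0 + (4.1)(0.1)² = 0.041 kg m².
Rectangular plate: I_cm = (1/12)Mb² = (1/12)(5.8)(1.2)² = 0.696 kg m²; centre at d = 0.71 m, so the parallel axis theorem gives I = 0.696 + (5.8)(0.71)² = 3.6198 kg m².
Total I = 3.7123 kg m²; total mass M = 10.82 kg.
k = √(I/M) = √(3.7123/10.82) = 0.58575 m.

0.586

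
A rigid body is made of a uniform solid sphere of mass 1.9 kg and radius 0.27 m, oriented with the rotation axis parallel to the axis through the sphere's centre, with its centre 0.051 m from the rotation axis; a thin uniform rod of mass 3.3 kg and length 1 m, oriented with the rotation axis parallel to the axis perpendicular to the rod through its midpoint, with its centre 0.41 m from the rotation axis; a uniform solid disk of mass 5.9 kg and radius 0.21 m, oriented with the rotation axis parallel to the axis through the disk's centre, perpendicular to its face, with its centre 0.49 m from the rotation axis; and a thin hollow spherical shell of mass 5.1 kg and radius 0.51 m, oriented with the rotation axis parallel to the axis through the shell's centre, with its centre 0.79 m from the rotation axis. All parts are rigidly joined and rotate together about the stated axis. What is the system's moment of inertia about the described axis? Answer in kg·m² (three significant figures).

Solid sphere: I_cm = (2/5)MR² = (2/5)(1.9)(0.27)² = 0.055404 kg·m²; centre at d = 0.051 m, so the parallel axis theorem gives I = 0.055404 + (1.9)(0.051)² = 0.060346 kg·m².
Thin rod: I_cm = (1/12)ML² = (1/12)(3.3)(1)² = 0.275 kg·m²; centre at d = 0.41 m, so the parallel axis theorem gives I = 0.275 + (3.3)(0.41)² = 0.82973 kg·m².
Solid disk: I_cm = (1/2)MR² = (1/2)(5.9)(0.21)² = 0.13009 kg·m²; centre at d = 0.49 m, so the parallel axis theorem gives I = 0.13009 + (5.9)(0.49)² = 1.5467 kg·m².
Spherical shell: I_cm = (2/3)MR² = (2/3)(5.1)(0.51)² = 0.88434 kg·m²; centre at d = 0.79 m, so the parallel axis theorem gives I = 0.88434 + (5.1)(0.79)² = 4.0672 kg·m².
Total I = 0.060346 + 0.82973 + 1.5467 + 4.0672 = 6.504 kg·m².

6.50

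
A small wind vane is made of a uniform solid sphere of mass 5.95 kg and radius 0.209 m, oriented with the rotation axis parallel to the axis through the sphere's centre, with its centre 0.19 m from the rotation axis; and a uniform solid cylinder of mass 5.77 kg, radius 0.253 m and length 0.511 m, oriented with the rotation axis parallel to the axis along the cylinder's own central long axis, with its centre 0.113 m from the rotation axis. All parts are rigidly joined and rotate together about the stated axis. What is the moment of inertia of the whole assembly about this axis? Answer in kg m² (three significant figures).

Solid sphere: I_cm = (2/5)MR² = (2/5)(5.95)(0.209)² = 0.10396 kg m²; centre at d = 0.19 m, so the parallel axis theorem gives I = 0.10396 + (5.95)(0.19)² = 0.31876 kg m².
Solid cylinder: I_cm = (1/2)MR² = (1/2)(5.77)(0.253)² = 0.18467 kg m²; centre at d = 0.113 m, so the parallel axis theorem gives I = 0.18467 + (5.77)(0.113)² = 0.25834 kg m².
Total I = 0.31876 + 0.25834 = 0.5771 kg m².

0.577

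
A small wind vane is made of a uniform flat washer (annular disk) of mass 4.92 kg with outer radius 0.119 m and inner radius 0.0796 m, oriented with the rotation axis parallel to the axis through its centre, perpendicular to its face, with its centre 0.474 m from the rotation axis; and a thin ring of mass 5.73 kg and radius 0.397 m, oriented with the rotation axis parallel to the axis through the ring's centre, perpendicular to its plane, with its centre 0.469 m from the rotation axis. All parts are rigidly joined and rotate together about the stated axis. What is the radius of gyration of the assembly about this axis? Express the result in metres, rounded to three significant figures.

Annular disk: I_cm = (1/2)M(R²+r²) = (1/2)(4.92)[(0.119)² + (0.0796)²] = 0.050423 kg m^2; centre at d = 0.474 m, so I = I_cm + Md² gives I = 0.050423 + (4.92)(0.474)² = 1.1558 kg m^2.
Thin ring: I_cm = MR² = (5.73)(0.397)² = 0.9031 kg m^2; centre at d = 0.469 m, so I = I_cm + Md² gives I = 0.9031 + (5.73)(0.469)² = 2.1635 kg m^2.
Total I = 3.3193 kg m^2; total mass M = 10.65 kg.
k = √(I/M) = √(3.3193/10.65) = 0.55828 m.

0.558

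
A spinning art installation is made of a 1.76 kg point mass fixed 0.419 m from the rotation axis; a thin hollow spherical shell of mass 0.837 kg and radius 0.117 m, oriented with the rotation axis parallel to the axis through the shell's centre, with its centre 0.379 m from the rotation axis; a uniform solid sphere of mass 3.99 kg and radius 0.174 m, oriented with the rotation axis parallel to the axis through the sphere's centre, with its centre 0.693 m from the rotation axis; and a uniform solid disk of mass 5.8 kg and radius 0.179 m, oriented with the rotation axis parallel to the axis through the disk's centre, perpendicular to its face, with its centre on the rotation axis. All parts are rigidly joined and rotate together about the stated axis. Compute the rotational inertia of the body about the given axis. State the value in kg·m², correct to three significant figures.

Point mass: I_cm = 0; centre at d = 0.419 m, so the parallel axis theorem gives I = 0 + (1.76)(0.419)² = 0.30899 kg·m².
Spherical shell: I_cm = (2/3)MR² = (2/3)(0.837)(0.117)² = 0.0076385 kg·m²; centre at d = 0.379 m, so the parallel axis theorem gives I = 0.0076385 + (0.837)(0.379)² = 0.12787 kg·m².
Solid sphere: I_cm = (2/5)MR² = (2/5)(3.99)(0.174)² = 0.04832 kg·m²; centre at d = 0.693 m, so the parallel axis theorem gives I = 0.04832 + (3.99)(0.693)² = 1.9645 kg·m².
Solid disk: I_cm = (1/2)MR² = (1/2)(5.8)(0.179)² = 0.092919 kg·m²; axis through the centre, so I = 0.092919 kg·m².
Total I = 0.30899 + 0.12787 + 1.9645 + 0.092919 = 2.4943 kg·m².

2.49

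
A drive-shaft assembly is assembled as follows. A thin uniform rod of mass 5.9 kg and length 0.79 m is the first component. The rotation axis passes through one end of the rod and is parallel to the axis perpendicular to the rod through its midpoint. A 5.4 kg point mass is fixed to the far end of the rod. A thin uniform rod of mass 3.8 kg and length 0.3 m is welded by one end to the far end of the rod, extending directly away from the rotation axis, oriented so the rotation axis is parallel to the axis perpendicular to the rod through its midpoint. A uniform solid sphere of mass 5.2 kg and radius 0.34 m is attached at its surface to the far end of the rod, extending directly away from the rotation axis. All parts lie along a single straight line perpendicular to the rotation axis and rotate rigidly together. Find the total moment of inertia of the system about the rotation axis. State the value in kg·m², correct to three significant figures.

18.9

Thin rod: I_cm = (1/12)ML² = (1/12)(5.9)(0.79)² = 0.30685 kg·m²; centre at d = 0.395 m, so the parallel axis theorem gives I = 0.30685 + (5.9)(0.395)² = 1.2274 kg·m².
Point mass: I_cm = 0; centre at d = 0.395 + 0.395 = 0.79 m, so the parallel axis theorem gives I = 0 + (5.4)(0.79)² = 3.3701 kg·m².
Thin rod: I_cm = (1/12)ML² = (1/12)(3.8)(0.3)² = 0.0285 kg·m²; centre at d = 0.395 + 0.395 + 0.15 = 0.94 m, so the parallel axis theorem gives I = 0.0285 + (3.8)(0.94)² = 3.3862 kg·m².
Solid sphere: I_cm = (2/5)MR² = (2/5)(5.2)(0.34)² = 0.24045 kg·m²; centre at d = 0.395 + 0.395 + 0.15 + 0.15 + 0.34 = 1.43 m, so the parallel axis theorem gives I = 0.24045 + (5.2)(1.43)² = 10.874 kg·m².
Total I = 1.2274 + 3.3701 + 3.3862 + 10.874 = 18.858 kg·m².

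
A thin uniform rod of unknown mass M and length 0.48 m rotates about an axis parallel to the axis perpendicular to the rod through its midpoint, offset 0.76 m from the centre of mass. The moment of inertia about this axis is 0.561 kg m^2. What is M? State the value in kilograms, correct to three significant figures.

0.940

I = I_cm + Md² = (1/12)ML² + Md² = M·[0.0833333·(0.48)² + (0.76)²] = M·0.5968.
So M = 0.561 / 0.5968 = 0.94001 kg.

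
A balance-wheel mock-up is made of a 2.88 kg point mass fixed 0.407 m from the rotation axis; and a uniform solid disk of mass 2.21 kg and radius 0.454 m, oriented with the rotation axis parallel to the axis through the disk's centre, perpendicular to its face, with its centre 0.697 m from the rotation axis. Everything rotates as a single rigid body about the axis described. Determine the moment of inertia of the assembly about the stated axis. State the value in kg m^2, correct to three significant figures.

Point mass: I_cm = 0; centre at d = 0.407 m, so I = I_cm + Md² gives I = 0 + (2.88)(0.407)² = 0.47707 kg m^2.
Solid disk: I_cm = (1/2)MR² = (1/2)(2.21)(0.454)² = 0.22776 kg m^2; centre at d = 0.697 m, so I = I_cm + Md² gives I = 0.22776 + (2.21)(0.697)² = 1.3014 kg m^2.
Total I = 0.47707 + 1.3014 = 1.7785 kg m^2.

1.78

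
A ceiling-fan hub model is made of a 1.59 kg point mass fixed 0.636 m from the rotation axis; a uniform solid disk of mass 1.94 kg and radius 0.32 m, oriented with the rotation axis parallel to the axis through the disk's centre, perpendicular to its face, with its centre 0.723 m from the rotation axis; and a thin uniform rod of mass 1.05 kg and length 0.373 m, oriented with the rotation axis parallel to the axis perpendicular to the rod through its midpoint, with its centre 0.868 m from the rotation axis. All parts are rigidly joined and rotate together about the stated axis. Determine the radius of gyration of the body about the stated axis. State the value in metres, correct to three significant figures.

0.748

Point mass: I_cm = 0; centre at d = 0.636 m, so I = I_cm + Md² gives I = 0 + (1.59)(0.636)² = 0.64315 kg m^2.
Solid disk: I_cm = (1/2)MR² = (1/2)(1.94)(0.32)² = 0.099328 kg m^2; centre at d = 0.723 m, so I = I_cm + Md² gives I = 0.099328 + (1.94)(0.723)² = 1.1134 kg m^2.
Thin rod: I_cm = (1/12)ML² = (1/12)(1.05)(0.373)² = 0.012174 kg m^2; centre at d = 0.868 m, so I = I_cm + Md² gives I = 0.012174 + (1.05)(0.868)² = 0.80327 kg m^2.
Total I = 2.5598 kg m^2; total mass M = 4.58 kg.
k = √(I/M) = √(2.5598/4.58) = 0.74761 m.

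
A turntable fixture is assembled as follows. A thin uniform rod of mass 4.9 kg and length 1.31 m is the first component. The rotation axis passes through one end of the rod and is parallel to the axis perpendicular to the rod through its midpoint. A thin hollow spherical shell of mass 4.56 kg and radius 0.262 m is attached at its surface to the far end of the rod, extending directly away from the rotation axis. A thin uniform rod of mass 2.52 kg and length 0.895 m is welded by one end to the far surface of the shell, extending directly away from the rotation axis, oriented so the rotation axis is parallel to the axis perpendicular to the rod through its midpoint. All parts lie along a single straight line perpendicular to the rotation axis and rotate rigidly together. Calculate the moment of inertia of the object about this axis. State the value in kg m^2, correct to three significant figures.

Thin rod: I_cm = (1/12)ML² = (1/12)(4.9)(1.31)² = 0.70074 kg m^2; centre at d = 0.655 m, so the parallel axis theorem gives I = 0.70074 + (4.9)(0.655)² = 2.803 kg m^2.
Spherical shell: I_cm = (2/3)MR² = (2/3)(4.56)(0.262)² = 0.20868 kg m^2; centre at d = 0.655 + 0.655 + 0.262 = 1.572 m, so the parallel axis theorem gives I = 0.20868 + (4.56)(1.572)² = 11.477 kg m^2.
Thin rod: I_cm = (1/12)ML² = (1/12)(2.52)(0.895)² = 0.16822 kg m^2; centre at d = 0.655 + 0.655 + 0.262 + 0.262 + 0.4475 = 2.2815 m, so the parallel axis theorem gives I = 0.16822 + (2.52)(2.2815)² = 13.285 kg m^2.
Total I = 2.803 + 11.477 + 13.285 = 27.566 kg m^2.

27.6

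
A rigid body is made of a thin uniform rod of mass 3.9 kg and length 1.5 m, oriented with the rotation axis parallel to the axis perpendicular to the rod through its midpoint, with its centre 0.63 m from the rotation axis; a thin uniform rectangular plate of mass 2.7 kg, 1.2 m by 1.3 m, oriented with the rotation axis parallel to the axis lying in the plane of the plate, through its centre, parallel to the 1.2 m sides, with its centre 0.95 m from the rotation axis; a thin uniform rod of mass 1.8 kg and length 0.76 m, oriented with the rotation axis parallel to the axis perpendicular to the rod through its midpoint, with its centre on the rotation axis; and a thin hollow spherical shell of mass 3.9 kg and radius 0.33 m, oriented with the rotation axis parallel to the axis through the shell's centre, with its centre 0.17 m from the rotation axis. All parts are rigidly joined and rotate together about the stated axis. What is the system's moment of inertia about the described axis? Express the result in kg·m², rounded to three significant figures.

Thin rod: I_cm = (1/12)ML² = (1/12)(3.9)(1.5)² = 0.73125 kg·m²; centre at d = 0.63 m, so I = I_cm + Md² gives I = 0.73125 + (3.9)(0.63)² = 2.2792 kg·m².
Rectangular plate: I_cm = (1/12)Mb² = (1/12)(2.7)(1.3)² = 0.38025 kg·m²; centre at d = 0.95 m, so I = I_cm + Md² gives I = 0.38025 + (2.7)(0.95)² = 2.817 kg·m².
Thin rod: I_cm = (1/12)ML² = (1/12)(1.8)(0.76)² = 0.08664 kg·m²; axis through the centre, so I = 0.08664 kg·m².
Spherical shell: I_cm = (2/3)MR² = (2/3)(3.9)(0.33)² = 0.28314 kg·m²; centre at d = 0.17 m, so I = I_cm + Md² gives I = 0.28314 + (3.9)(0.17)² = 0.39585 kg·m².
Total I = 2.2792 + 2.817 + 0.08664 + 0.39585 = 5.5787 kg·m².

5.58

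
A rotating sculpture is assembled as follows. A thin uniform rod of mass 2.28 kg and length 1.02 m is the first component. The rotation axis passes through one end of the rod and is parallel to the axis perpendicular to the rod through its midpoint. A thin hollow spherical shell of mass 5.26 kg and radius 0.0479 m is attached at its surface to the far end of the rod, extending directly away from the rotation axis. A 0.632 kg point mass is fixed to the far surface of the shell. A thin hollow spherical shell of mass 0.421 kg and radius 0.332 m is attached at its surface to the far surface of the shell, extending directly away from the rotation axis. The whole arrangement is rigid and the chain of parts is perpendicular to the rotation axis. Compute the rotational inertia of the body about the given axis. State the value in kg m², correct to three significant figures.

Thin rod: I_cm = (1/12)ML² = (1/12)(2.28)(1.02)² = 0.19768 kg m²; centre at d = 0.51 m, so the parallel axis theorem gives I = 0.19768 + (2.28)(0.51)² = 0.7907 kg m².
Spherical shell: I_cm = (2/3)MR² = (2/3)(5.26)(0.0479)² = 0.0080457 kg m²; centre at d = 0.51 + 0.51 + 0.0479 = 1.0679 m, so the parallel axis theorem gives I = 0.0080457 + (5.26)(1.0679)² = 6.0066 kg m².
Point mass: I_cm = 0; centre at d = 0.51 + 0.51 + 0.0479 + 0.0479 = 1.1158 m, so the parallel axis theorem gives I = 0 + (0.632)(1.1158)² = 0.78685 kg m².
Spherical shell: I_cm = (2/3)MR² = (2/3)(0.421)(0.332)² = 0.030936 kg m²; centre at d = 0.51 + 0.51 + 0.0479 + 0.0479 + 0.332 = 1.4478 m, so the parallel axis theorem gives I = 0.030936 + (0.421)(1.4478)² = 0.9134 kg m².
Total I = 0.7907 + 6.0066 + 0.78685 + 0.9134 = 8.4976 kg m².

8.50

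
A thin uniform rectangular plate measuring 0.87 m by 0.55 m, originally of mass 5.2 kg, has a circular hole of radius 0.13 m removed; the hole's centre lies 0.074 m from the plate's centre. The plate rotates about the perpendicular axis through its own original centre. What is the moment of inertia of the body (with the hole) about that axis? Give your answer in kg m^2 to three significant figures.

Unpierced body about its centre: I₀ = (1/12)M(a²+b²) = (1/12)(5.2)[(0.87)² + (0.55)²] = 0.45907 kg m^2.
The removed disk has mass m = M·πr²/(ab) = (5.2)·π(0.13)²/(0.87·0.55) = 0.57698 kg (same uniform areal density).
Its moment of inertia about the rotation axis (parallel-axis theorem): I_hole = (1/2)mr² + md² = (1/2)(0.57698)(0.13)² + (0.57698)(0.074)² = 0.008035 kg m^2.
Treating the hole as negative mass, I = I₀ − I_hole = 0.45907 − 0.008035 = 0.45104 kg m^2.

0.451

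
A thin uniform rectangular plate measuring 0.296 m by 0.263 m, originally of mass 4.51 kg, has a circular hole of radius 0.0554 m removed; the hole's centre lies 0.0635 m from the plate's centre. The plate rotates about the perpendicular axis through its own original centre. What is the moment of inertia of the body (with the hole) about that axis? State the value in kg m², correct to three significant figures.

0.0558

Unpierced body about its centre: I₀ = (1/12)M(a²+b²) = (1/12)(4.51)[(0.296)² + (0.263)²] = 0.058925 kg m².
The removed disk has mass m = M·πr²/(ab) = (4.51)·π(0.0554)²/(0.296·0.263) = 0.5586 kg (same uniform areal density).
Its moment of inertia about the rotation axis (parallel-axis theorem): I_hole = (1/2)mr² + md² = (1/2)(0.5586)(0.0554)² + (0.5586)(0.0635)² = 0.0031096 kg m².
Treating the hole as negative mass, I = I₀ − I_hole = 0.058925 − 0.0031096 = 0.055815 kg m².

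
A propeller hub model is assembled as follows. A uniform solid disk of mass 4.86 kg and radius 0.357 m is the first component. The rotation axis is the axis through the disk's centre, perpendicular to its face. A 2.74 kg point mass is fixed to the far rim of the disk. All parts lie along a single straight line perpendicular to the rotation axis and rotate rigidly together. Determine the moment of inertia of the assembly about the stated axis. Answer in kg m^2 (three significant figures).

0.659

Solid disk: I_cm = (1/2)MR² = (1/2)(4.86)(0.357)² = 0.3097 kg m^2; axis through the centre, so I = 0.3097 kg m^2.
Point mass: I_cm = 0; centre at d = 0.357 m, so the parallel axis theorem gives I = 0 + (2.74)(0.357)² = 0.34921 kg m^2.
Total I = 0.3097 + 0.34921 = 0.65891 kg m^2.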